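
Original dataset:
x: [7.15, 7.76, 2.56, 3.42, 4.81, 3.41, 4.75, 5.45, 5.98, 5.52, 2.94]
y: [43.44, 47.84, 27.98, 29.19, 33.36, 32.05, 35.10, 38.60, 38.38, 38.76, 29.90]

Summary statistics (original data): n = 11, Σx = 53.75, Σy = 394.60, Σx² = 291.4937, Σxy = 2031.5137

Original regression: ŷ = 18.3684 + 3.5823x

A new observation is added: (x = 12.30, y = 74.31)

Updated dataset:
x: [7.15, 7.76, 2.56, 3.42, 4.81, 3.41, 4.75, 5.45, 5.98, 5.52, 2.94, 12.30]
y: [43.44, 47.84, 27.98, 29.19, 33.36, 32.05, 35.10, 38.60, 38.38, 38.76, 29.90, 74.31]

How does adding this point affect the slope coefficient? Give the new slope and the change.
Adding the point moves β₁ from 3.5823 to 4.6012, i.e. it increases by 1.0189 (+28.4%).

The new point has HIGH LEVERAGE: x = 12.30 is far from the original mean x̄ = 53.75/11 ≈ 4.89 (original range [2.56, 7.76]).

Step 1: Update the sums with the new point (n goes from 11 to 12)
Σx  = 53.75 + 12.30 = 66.05
Σy  = 394.60 + 74.31 = 468.91
Σx² = 291.4937 + 12.30² = 291.4937 + 151.2900 = 442.7837
Σxy = 2031.5137 + 12.30×74.31 = 2031.5137 + 914.0130 = 2945.5267

Step 2: Recompute the slope with b₁ = (nΣxy − ΣxΣy) / (nΣx² − (Σx)²)
Numerator   = 12×2945.5267 − 66.05×468.91 = 35346.3204 − 30971.5055 = 4374.8149
Denominator = 12×442.7837 − 66.05² = 5313.4044 − 4362.6025 = 950.8019
b₁(new) = 4374.8149 / 950.8019 = 4.6012

(Same formula on the original sums: (11×2031.5137 − 53.75×394.60) / (11×291.4937 − 53.75²) = 1136.9007 / 317.3682 = 3.5823, matching the given fit.)

Step 3: Change in slope
Δβ₁ = 4.6012 − 3.5823 = +1.0189
Relative change = +1.0189 / 3.5823 × 100% = +28.4%
→ the slope increases when the point is added.

A high-leverage point only changes the slope if it is off the original line; here y = 74.31 is above the original trend, so the slope increases.
In practice: check such a point for data-entry or measurement error; investigate whether it comes from the same population as the rest of the sample.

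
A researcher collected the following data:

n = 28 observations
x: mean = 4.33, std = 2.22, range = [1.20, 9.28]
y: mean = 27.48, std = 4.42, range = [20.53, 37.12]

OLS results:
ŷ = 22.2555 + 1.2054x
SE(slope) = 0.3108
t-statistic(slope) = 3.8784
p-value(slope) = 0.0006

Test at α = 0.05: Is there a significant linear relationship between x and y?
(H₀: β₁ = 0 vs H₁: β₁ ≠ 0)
p-value = 0.0006 < α = 0.05, so we reject H₀. The relationship is significant.

Hypothesis test for the slope coefficient:

H₀: β₁ = 0 (no linear relationship)
H₁: β₁ ≠ 0 (linear relationship exists)

Test statistic: t = β̂₁ / SE(β̂₁) = 1.2054 / 0.3108 = 3.8784

The p-value (0.0006) is the probability, under H₀, of a t-statistic at least as extreme as |t| = 3.8784 (two-sided, df = n − 2 = 26).

Decision rule: reject H₀ if p-value < α.
p-value = 0.0006 < α = 0.05 → reject H₀.

At α = 0.05 the data do provide convincing evidence of a nonzero slope.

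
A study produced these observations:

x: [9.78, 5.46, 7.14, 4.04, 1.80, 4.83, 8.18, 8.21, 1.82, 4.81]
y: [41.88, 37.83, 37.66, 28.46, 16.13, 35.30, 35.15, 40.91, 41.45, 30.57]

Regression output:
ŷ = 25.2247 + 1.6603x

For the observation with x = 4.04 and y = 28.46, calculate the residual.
Residual = -3.4723

The residual is the difference between the actual value and the predicted value:

Residual = y - ŷ

Step 1: Calculate predicted value
ŷ = 25.2247 + 1.6603 × 4.04
ŷ = 31.9323

Step 2: Calculate residual
Residual = 28.46 - 31.9323
Residual = -3.4723

The residual is negative, so the observed y = 28.46 sits below the regression line (the line overestimates it by 3.4723).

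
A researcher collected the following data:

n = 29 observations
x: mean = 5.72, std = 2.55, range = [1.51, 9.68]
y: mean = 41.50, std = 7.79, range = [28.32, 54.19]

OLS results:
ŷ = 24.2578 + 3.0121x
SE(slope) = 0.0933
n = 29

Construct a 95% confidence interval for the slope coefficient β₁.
The 95% CI for β₁ is (2.8207, 3.2035)

Confidence interval for the slope:

The 95% CI for β₁ is: β̂₁ ± t*(α/2, n-2) × SE(β̂₁)

Step 1: Find critical t-value
- Confidence level = 0.95
- Degrees of freedom = n - 2 = 29 - 2 = 27
- t*(α/2, 27) = 2.0518

Step 2: Calculate margin of error
Margin = 2.0518 × 0.0933 = 0.1914

Step 3: Construct interval
CI = 3.0121 ± 0.1914
CI = (2.8207, 3.2035)

Interpretation: We are 95% confident that the true slope β₁ lies between 2.8207 and 3.2035.
Both endpoints are positive, so the data support a genuinely positive slope at this confidence level.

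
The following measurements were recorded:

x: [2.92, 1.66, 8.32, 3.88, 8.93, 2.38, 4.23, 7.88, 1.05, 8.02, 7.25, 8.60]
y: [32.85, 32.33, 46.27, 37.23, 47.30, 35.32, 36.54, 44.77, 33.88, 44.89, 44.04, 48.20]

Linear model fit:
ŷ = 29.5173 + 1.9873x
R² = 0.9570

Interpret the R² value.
About 95.70% of the variability in y is accounted for by the regression on x (R² = 0.9570) — a strong linear fit.

The coefficient of determination R² is the fraction of the total variation in y that the fitted line accounts for.

Here R² = 0.9570:
- Explained: 95.70% of the variation in y
- Unexplained (residual): 100% − 95.70% = 4.30%
- Rule of thumb (below 0.3 weak; 0.3 to below 0.7 moderate; 0.7 and above strong) → strong

Calculation: R² = 1 − (SS_res / SS_tot), where SS_res is the sum of squared residuals and SS_tot the total sum of squares.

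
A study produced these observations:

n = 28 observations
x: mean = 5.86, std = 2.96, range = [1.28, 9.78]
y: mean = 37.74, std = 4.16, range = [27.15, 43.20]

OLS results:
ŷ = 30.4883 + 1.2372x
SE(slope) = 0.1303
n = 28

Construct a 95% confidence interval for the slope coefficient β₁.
The 95% CI for β₁ is (0.9694, 1.5050)

Confidence interval for the slope:

The 95% CI for β₁ is: β̂₁ ± t*(α/2, n-2) × SE(β̂₁)

Step 1: Find critical t-value
- Confidence level = 0.95
- Degrees of freedom = n - 2 = 28 - 2 = 26
- t*(α/2, 26) = 2.0555

Step 2: Calculate margin of error
Margin = 2.0555 × 0.1303 = 0.2678

Step 3: Construct interval
CI = 1.2372 ± 0.2678
CI = (0.9694, 1.5050)

Interpretation: intervals built this way capture the true β₁ in 95% of repeated samples; here the plausible range for the per-unit effect of x on y is 0.9694 to 1.5050.
Since 0 is outside the interval, a two-sided test at α = 0.05 would reject H₀: β₁ = 0.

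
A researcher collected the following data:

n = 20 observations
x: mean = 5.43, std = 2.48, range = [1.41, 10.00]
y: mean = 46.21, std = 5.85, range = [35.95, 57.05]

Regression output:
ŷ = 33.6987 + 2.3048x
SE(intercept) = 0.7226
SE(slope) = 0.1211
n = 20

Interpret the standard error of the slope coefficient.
SE(β̂₁) = 0.1211 is the estimated standard deviation of the slope estimate across repeated samples; relative to β̂₁ = 2.3048 that is 5.3%, a precise estimate.

SE(β̂₁) = s / √Sxx, where s is the residual standard deviation and Sxx = Σ(x − x̄)². It is the yardstick for how far β̂₁ = 2.3048 could plausibly be from the true slope.

Relative precision:
- SE / |β̂₁| = 0.1211 / 2.3048 = 5.3%
- Rule of thumb (under 20%: precise; 20% to under 50%: moderately precise; 50% or more: imprecise) → precise

Link to interval estimation: a confidence interval for β₁ is β̂₁ ± t* × 0.1211, so SE sets the half-width per unit of t*.

What drives SE(β̂₁): larger n (here n = 20) → smaller SE.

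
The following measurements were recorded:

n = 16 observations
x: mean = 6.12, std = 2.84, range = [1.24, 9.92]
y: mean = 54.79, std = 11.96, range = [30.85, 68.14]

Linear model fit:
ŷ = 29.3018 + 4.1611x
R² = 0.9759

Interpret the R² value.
About 97.59% of the variability in y is accounted for by the regression on x (R² = 0.9759) — a strong linear fit.

The coefficient of determination R² is the fraction of the total variation in y that the fitted line accounts for.

Here R² = 0.9759:
- Explained: 97.59% of the variation in y
- Unexplained (residual): 100% − 97.59% = 2.41%
- Rule of thumb (below 0.3 weak; 0.3 to below 0.7 moderate; 0.7 and above strong) → strong

Note: R² never decreases when predictors are added, so it should not be used alone to compare models of different size.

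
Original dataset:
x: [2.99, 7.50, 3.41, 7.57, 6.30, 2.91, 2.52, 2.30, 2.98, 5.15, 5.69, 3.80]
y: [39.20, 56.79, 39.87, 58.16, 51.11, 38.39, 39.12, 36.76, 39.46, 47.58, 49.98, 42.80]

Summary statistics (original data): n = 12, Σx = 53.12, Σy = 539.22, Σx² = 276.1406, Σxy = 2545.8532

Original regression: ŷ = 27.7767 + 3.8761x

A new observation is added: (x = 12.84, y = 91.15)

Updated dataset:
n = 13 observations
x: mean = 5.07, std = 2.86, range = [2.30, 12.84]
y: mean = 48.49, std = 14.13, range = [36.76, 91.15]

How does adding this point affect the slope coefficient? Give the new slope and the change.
The slope changes from 3.8761 to 4.8697 (change of +0.9936, or +25.6%).

x = 12.84 lies well outside the original x-range [2.30, 7.57] (x̄ ≈ 4.43), so this observation has high leverage and can move the slope substantially.

Step 1: Update the sums with the new point (n goes from 12 to 13)
Σx  = 53.12 + 12.84 = 65.96
Σy  = 539.22 + 91.15 = 630.37
Σx² = 276.1406 + 12.84² = 276.1406 + 164.8656 = 441.0062
Σxy = 2545.8532 + 12.84×91.15 = 2545.8532 + 1170.3660 = 3716.2192

Step 2: Recompute the slope with b₁ = (nΣxy − ΣxΣy) / (nΣx² − (Σx)²)
Numerator   = 13×3716.2192 − 65.96×630.37 = 48310.8496 − 41579.2052 = 6731.6444
Denominator = 13×441.0062 − 65.96² = 5733.0806 − 4350.7216 = 1382.3590
b₁(new) = 6731.6444 / 1382.3590 = 4.8697

(Same formula on the original sums: (12×2545.8532 − 53.12×539.22) / (12×276.1406 − 53.12²) = 1906.8720 / 491.9528 = 3.8761, matching the given fit.)

Step 3: Change in slope
Δβ₁ = 4.8697 − 3.8761 = +0.9936
Relative change = +0.9936 / 3.8761 × 100% = +25.6%
→ the slope increases when the point is added.

Because the point sits above the extension of the original line at a high-leverage x, it tilts the fit up.
In practice: refit with and without it and report both if conclusions differ; examine leverage (hᵢ) and Cook's distance rather than deleting it automatically.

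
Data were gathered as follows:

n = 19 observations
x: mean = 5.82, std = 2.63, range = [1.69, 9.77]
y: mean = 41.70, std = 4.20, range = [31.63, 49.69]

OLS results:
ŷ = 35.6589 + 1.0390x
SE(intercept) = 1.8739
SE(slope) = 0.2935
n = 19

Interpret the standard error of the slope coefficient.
SE(β̂₁) = 0.2935 is the estimated standard deviation of the slope estimate across repeated samples; relative to β̂₁ = 1.0390 that is 28.2%, a moderately precise estimate.

What SE measures:
- The standard error quantifies the sampling variability of the coefficient estimate
- It is the estimated standard deviation of β̂₁ across hypothetical repeated samples of the same size
- Smaller SE → more precise estimate

Relative precision:
- SE / |β̂₁| = 0.2935 / 1.0390 = 28.2%
- Rule of thumb (under 20%: precise; 20% to under 50%: moderately precise; 50% or more: imprecise) → moderately precise

Rough 95% range (±2 SE): 1.0390 ± 0.5870 → (0.4520, 1.6260).

What drives SE(β̂₁): larger n (here n = 19) → smaller SE; wider spread of x values → smaller SE; more residual scatter → larger SE.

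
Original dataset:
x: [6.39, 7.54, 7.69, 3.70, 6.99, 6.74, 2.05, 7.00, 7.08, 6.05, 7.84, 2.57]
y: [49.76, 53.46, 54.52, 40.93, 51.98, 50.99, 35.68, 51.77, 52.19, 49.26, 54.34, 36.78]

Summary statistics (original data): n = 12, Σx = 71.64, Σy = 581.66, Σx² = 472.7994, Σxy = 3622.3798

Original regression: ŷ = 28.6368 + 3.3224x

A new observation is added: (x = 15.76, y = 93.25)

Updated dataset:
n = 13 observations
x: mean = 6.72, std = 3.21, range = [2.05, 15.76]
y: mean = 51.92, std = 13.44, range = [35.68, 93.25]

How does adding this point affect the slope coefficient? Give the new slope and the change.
Adding the point moves β₁ from 3.3224 to 4.1513, i.e. it increases by 0.8289 (+24.9%).

x = 15.76 lies well outside the original x-range [2.05, 7.84] (x̄ ≈ 5.97), so this observation has high leverage and can move the slope substantially.

Step 1: Update the sums with the new point (n goes from 12 to 13)
Σx  = 71.64 + 15.76 = 87.40
Σy  = 581.66 + 93.25 = 674.91
Σx² = 472.7994 + 15.76² = 472.7994 + 248.3776 = 721.1770
Σxy = 3622.3798 + 15.76×93.25 = 3622.3798 + 1469.6200 = 5091.9998

Step 2: Recompute the slope with b₁ = (nΣxy − ΣxΣy) / (nΣx² − (Σx)²)
Numerator   = 13×5091.9998 − 87.40×674.91 = 66195.9974 − 58987.1340 = 7208.8634
Denominator = 13×721.1770 − 87.40² = 9375.3010 − 7638.7600 = 1736.5410
b₁(new) = 7208.8634 / 1736.5410 = 4.1513

(Same formula on the original sums: (12×3622.3798 − 71.64×581.66) / (12×472.7994 − 71.64²) = 1798.4352 / 541.3032 = 3.3224, matching the given fit.)

Step 3: Change in slope
Δβ₁ = 4.1513 − 3.3224 = +0.8289
Relative change = +0.8289 / 3.3224 × 100% = +24.9%
→ the slope increases when the point is added.

A high-leverage point only changes the slope if it is off the original line; here y = 93.25 is above the original trend, so the slope increases.
In practice: refit with and without it and report both if conclusions differ; examine leverage (hᵢ) and Cook's distance rather than deleting it automatically.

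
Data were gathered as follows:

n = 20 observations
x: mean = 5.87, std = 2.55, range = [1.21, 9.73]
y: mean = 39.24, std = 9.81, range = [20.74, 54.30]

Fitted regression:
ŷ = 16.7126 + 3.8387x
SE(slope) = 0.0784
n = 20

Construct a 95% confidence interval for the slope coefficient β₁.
The 95% CI for β₁ is (3.6740, 4.0034)

Confidence interval for the slope:

The 95% CI for β₁ is: β̂₁ ± t*(α/2, n-2) × SE(β̂₁)

Step 1: Find critical t-value
- Confidence level = 0.95
- Degrees of freedom = n - 2 = 20 - 2 = 18
- t*(α/2, 18) = 2.1009

Step 2: Calculate margin of error
Margin = 2.1009 × 0.0784 = 0.1647

Step 3: Construct interval
CI = 3.8387 ± 0.1647
CI = (3.6740, 4.0034)

Interpretation: We are 95% confident that the true slope β₁ lies between 3.6740 and 4.0034.
The interval does not include 0, suggesting a significant linear relationship.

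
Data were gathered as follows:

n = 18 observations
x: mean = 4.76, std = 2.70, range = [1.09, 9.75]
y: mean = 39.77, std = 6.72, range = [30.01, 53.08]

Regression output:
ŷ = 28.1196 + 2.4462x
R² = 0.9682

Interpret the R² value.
R² = 0.9682 means 96.82% of the variation in y is explained by the linear relationship with x. This indicates a strong fit.

R² = 1 − SS_res/SS_tot compares the residual scatter to the total scatter of y about its mean.

Here R² = 0.9682:
- Explained: 96.82% of the variation in y
- Unexplained (residual): 100% − 96.82% = 3.18%
- Rule of thumb (below 0.3 weak; 0.3 to below 0.7 moderate; 0.7 and above strong) → strong

Calculation: R² = 1 − (SS_res / SS_tot), where SS_res is the sum of squared residuals and SS_tot the total sum of squares.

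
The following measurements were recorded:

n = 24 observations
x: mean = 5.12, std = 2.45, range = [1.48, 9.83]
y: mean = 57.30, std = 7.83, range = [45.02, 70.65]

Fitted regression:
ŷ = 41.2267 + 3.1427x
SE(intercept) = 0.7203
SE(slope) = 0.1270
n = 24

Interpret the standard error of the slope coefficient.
SE(β̂₁) = 0.1270 is the estimated standard deviation of the slope estimate across repeated samples; relative to β̂₁ = 3.1427 that is 4.0%, a precise estimate.

SE(β̂₁) = s / √Sxx, where s is the residual standard deviation and Sxx = Σ(x − x̄)². It is the yardstick for how far β̂₁ = 3.1427 could plausibly be from the true slope.

Relative precision:
- SE / |β̂₁| = 0.1270 / 3.1427 = 4.0%
- Rule of thumb (under 20%: precise; 20% to under 50%: moderately precise; 50% or more: imprecise) → precise

Link to interval estimation: a confidence interval for β₁ is β̂₁ ± t* × 0.1270, so SE sets the half-width per unit of t*.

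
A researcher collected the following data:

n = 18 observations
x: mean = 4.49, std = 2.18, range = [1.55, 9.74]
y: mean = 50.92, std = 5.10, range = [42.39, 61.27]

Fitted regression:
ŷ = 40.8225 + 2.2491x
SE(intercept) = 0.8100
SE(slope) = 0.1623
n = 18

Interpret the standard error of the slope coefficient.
The slope 2.2491 is pinned down to within about ±0.1623 (one SE) by these data — relative uncertainty 7.2%, i.e. precise.

SE(β̂₁) = 0.1623 says: if we drew many samples of n = 18 from the same population and refit each time, the fitted slopes would scatter with a standard deviation of roughly 0.1623 around the true β₁.

Relative precision:
- SE / |β̂₁| = 0.1623 / 2.2491 = 7.2%
- Rule of thumb (under 20%: precise; 20% to under 50%: moderately precise; 50% or more: imprecise) → precise

Rough 95% range (±2 SE): 2.2491 ± 0.3246 → (1.9245, 2.5737).

What drives SE(β̂₁): larger n (here n = 18) → smaller SE; more residual scatter → larger SE.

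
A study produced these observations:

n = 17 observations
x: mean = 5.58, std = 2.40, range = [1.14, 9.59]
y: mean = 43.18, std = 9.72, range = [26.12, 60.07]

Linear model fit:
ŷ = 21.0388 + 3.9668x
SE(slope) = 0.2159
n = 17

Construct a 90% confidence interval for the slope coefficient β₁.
The 90% CI for β₁ is (3.5883, 4.3453)

Confidence interval for the slope:

The 90% CI for β₁ is: β̂₁ ± t*(α/2, n-2) × SE(β̂₁)

Step 1: Find critical t-value
- Confidence level = 0.9
- Degrees of freedom = n - 2 = 17 - 2 = 15
- t*(α/2, 15) = 1.7531

Step 2: Calculate margin of error
Margin = 1.7531 × 0.2159 = 0.3785

Step 3: Construct interval
CI = 3.9668 ± 0.3785
CI = (3.5883, 4.3453)

Interpretation: intervals built this way capture the true β₁ in 90% of repeated samples; here the plausible range for the per-unit effect of x on y is 3.5883 to 4.3453.
Since 0 is outside the interval, a two-sided test at α = 0.10 would reject H₀: β₁ = 0.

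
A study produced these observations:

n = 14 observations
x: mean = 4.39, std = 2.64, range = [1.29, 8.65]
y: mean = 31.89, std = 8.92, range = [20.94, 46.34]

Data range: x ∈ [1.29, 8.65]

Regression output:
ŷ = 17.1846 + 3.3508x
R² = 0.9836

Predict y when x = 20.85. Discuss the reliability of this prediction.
The equation gives ŷ = 87.0488; however x = 20.85 is 12.20 units above the observed range, so this extrapolated value should not be trusted.

Prediction calculation:
ŷ = 17.1846 + 3.3508 × 20.85
ŷ = 87.0488

Reliability:
- Data range: x ∈ [1.29, 8.65]
- Prediction point: x = 20.85 is 12.20 units above the observed range → this is EXTRAPOLATION, not interpolation

Why that matters here:
- The linear relationship may not hold outside the observed range
- The standard error of prediction grows with (x − x̄)², and x = 20.85 is far from x̄ = 4.39
- Real relationships often flatten, saturate, or turn nonlinear at extremes

A defensible statement: 'if the linear trend continued to x = 20.85, y would be about 87.0488' — the premise is untested.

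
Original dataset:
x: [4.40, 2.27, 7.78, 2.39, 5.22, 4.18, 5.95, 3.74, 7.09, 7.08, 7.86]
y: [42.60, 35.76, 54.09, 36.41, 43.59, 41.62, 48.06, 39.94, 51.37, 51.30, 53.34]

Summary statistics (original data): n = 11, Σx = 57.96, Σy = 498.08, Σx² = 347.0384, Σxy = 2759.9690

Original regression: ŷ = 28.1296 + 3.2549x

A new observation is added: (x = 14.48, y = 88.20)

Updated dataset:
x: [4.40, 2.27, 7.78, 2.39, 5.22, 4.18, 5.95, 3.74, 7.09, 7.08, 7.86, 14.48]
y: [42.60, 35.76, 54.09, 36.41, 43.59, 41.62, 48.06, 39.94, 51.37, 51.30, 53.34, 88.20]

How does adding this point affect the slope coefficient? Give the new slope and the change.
Adding the point moves β₁ from 3.2549 to 4.1698, i.e. it increases by 0.9149 (+28.1%).

x = 14.48 lies well outside the original x-range [2.27, 7.86] (x̄ ≈ 5.27), so this observation has high leverage and can move the slope substantially.

Step 1: Update the sums with the new point (n goes from 11 to 12)
Σx  = 57.96 + 14.48 = 72.44
Σy  = 498.08 + 88.20 = 586.28
Σx² = 347.0384 + 14.48² = 347.0384 + 209.6704 = 556.7088
Σxy = 2759.9690 + 14.48×88.20 = 2759.9690 + 1277.1360 = 4037.1050

Step 2: Recompute the slope with b₁ = (nΣxy − ΣxΣy) / (nΣx² − (Σx)²)
Numerator   = 12×4037.1050 − 72.44×586.28 = 48445.2600 − 42470.1232 = 5975.1368
Denominator = 12×556.7088 − 72.44² = 6680.5056 − 5247.5536 = 1432.9520
b₁(new) = 5975.1368 / 1432.9520 = 4.1698

(Same formula on the original sums: (11×2759.9690 − 57.96×498.08) / (11×347.0384 − 57.96²) = 1490.9422 / 458.0608 = 3.2549, matching the given fit.)

Step 3: Change in slope
Δβ₁ = 4.1698 − 3.2549 = +0.9149
Relative change = +0.9149 / 3.2549 × 100% = +28.1%
→ the slope increases when the point is added.

A high-leverage point only changes the slope if it is off the original line; here y = 88.20 is above the original trend, so the slope increases.
In practice: examine leverage (hᵢ) and Cook's distance rather than deleting it automatically.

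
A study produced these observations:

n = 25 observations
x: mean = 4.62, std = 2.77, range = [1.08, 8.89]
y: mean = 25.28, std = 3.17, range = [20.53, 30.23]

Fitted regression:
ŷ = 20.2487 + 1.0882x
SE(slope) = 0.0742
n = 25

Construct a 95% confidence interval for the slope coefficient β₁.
The 95% CI for β₁ is (0.9347, 1.2417)

Confidence interval for the slope:

The 95% CI for β₁ is: β̂₁ ± t*(α/2, n-2) × SE(β̂₁)

Step 1: Find critical t-value
- Confidence level = 0.95
- Degrees of freedom = n - 2 = 25 - 2 = 23
- t*(α/2, 23) = 2.0687

Step 2: Calculate margin of error
Margin = 2.0687 × 0.0742 = 0.1535

Step 3: Construct interval
CI = 1.0882 ± 0.1535
CI = (0.9347, 1.2417)

Interpretation: intervals built this way capture the true β₁ in 95% of repeated samples; here the plausible range for the per-unit effect of x on y is 0.9347 to 1.2417.
Since 0 is outside the interval, a two-sided test at α = 0.05 would reject H₀: β₁ = 0.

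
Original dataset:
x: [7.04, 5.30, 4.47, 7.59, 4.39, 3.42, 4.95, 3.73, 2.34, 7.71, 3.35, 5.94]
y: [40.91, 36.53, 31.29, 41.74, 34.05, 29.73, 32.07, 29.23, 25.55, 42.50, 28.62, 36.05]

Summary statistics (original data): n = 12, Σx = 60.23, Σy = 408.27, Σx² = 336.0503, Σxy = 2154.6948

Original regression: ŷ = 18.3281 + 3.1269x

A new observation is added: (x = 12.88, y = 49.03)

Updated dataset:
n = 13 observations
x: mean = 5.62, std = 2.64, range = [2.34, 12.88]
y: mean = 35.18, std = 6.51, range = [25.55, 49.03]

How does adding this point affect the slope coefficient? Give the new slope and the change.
Adding the point moves β₁ from 3.1269 to 2.3618, i.e. it decreases by 0.7651 (-24.5%).

The new point has HIGH LEVERAGE: x = 12.88 is far from the original mean x̄ = 60.23/12 ≈ 5.02 (original range [2.34, 7.71]).

Step 1: Update the sums with the new point (n goes from 12 to 13)
Σx  = 60.23 + 12.88 = 73.11
Σy  = 408.27 + 49.03 = 457.30
Σx² = 336.0503 + 12.88² = 336.0503 + 165.8944 = 501.9447
Σxy = 2154.6948 + 12.88×49.03 = 2154.6948 + 631.5064 = 2786.2012

Step 2: Recompute the slope with b₁ = (nΣxy − ΣxΣy) / (nΣx² − (Σx)²)
Numerator   = 13×2786.2012 − 73.11×457.30 = 36220.6156 − 33433.2030 = 2787.4126
Denominator = 13×501.9447 − 73.11² = 6525.2811 − 5345.0721 = 1180.2090
b₁(new) = 2787.4126 / 1180.2090 = 2.3618

(Same formula on the original sums: (12×2154.6948 − 60.23×408.27) / (12×336.0503 − 60.23²) = 1266.2355 / 404.9507 = 3.1269, matching the given fit.)

Step 3: Change in slope
Δβ₁ = 2.3618 − 3.1269 = -0.7651
Relative change = -0.7651 / 3.1269 × 100% = -24.5%
→ the slope decreases when the point is added.

Because the point sits below the extension of the original line at a high-leverage x, it tilts the fit down.
In practice: examine leverage (hᵢ) and Cook's distance rather than deleting it automatically; refit with and without it and report both if conclusions differ.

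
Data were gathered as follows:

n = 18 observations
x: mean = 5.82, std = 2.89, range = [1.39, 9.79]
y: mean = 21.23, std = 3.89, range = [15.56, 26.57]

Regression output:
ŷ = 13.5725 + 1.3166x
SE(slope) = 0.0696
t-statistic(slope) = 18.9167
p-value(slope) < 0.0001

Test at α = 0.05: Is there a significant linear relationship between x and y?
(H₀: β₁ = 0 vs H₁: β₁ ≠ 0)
Since p-value < 0.0001 < α = 0.05, reject H₀ — the slope is significantly different from 0.

Hypothesis test for the slope coefficient:

H₀: β₁ = 0 (no linear relationship)
H₁: β₁ ≠ 0 (linear relationship exists)

Test statistic: t = β̂₁ / SE(β̂₁) = 1.3166 / 0.0696 = 18.9167

p < 0.0001: how often a slope estimate this far from 0 (in SE units) would arise by chance if β₁ were truly 0.

Decision rule: reject H₀ if p-value < α.
p-value < 0.0001 < α = 0.05 → reject H₀.

There is sufficient evidence at the 5% significance level to conclude that a linear relationship exists between x and y.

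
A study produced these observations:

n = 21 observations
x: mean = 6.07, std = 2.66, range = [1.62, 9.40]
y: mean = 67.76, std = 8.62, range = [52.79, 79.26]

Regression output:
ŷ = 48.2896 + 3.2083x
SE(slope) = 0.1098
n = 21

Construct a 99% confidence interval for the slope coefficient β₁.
The 99% CI for β₁ is (2.8942, 3.5224)

Confidence interval for the slope:

The 99% CI for β₁ is: β̂₁ ± t*(α/2, n-2) × SE(β̂₁)

Step 1: Find critical t-value
- Confidence level = 0.99
- Degrees of freedom = n - 2 = 21 - 2 = 19
- t*(α/2, 19) = 2.8609

Step 2: Calculate margin of error
Margin = 2.8609 × 0.1098 = 0.3141

Step 3: Construct interval
CI = 3.2083 ± 0.3141
CI = (2.8942, 3.5224)

Interpretation: intervals built this way capture the true β₁ in 99% of repeated samples; here the plausible range for the per-unit effect of x on y is 2.8942 to 3.5224.
Since 0 is outside the interval, a two-sided test at α = 0.01 would reject H₀: β₁ = 0.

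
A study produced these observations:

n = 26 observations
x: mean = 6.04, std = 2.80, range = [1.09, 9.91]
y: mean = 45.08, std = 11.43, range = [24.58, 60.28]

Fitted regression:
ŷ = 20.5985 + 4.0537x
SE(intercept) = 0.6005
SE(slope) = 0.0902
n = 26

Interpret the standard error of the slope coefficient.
The slope 4.0537 is pinned down to within about ±0.0902 (one SE) by these data — relative uncertainty 2.2%, i.e. precise.

SE(β̂₁) = 0.0902 says: if we drew many samples of n = 26 from the same population and refit each time, the fitted slopes would scatter with a standard deviation of roughly 0.0902 around the true β₁.

Relative precision:
- SE / |β̂₁| = 0.0902 / 4.0537 = 2.2%
- Rule of thumb (under 20%: precise; 20% to under 50%: moderately precise; 50% or more: imprecise) → precise

Link to the t-test: t = β̂₁ / SE(β̂₁) = 4.0537 / 0.0902 = 44.9412, the statistic for H₀: β₁ = 0.

What drives SE(β̂₁): more residual scatter → larger SE; wider spread of x values → smaller SE; larger n (here n = 26) → smaller SE.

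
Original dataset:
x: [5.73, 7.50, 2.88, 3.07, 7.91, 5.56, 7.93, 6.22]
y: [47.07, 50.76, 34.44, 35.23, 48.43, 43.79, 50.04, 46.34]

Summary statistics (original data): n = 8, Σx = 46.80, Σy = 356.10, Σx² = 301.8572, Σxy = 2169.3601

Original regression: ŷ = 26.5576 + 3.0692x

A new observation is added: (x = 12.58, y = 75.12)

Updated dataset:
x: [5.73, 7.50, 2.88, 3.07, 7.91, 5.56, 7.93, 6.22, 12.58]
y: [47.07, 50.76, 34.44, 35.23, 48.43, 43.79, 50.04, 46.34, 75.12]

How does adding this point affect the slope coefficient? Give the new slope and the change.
Adding the point moves β₁ from 3.0692 to 3.9404, i.e. it increases by 0.8712 (+28.4%).

x = 12.58 lies well outside the original x-range [2.88, 7.93] (x̄ ≈ 5.85), so this observation has high leverage and can move the slope substantially.

Step 1: Update the sums with the new point (n goes from 8 to 9)
Σx  = 46.80 + 12.58 = 59.38
Σy  = 356.10 + 75.12 = 431.22
Σx² = 301.8572 + 12.58² = 301.8572 + 158.2564 = 460.1136
Σxy = 2169.3601 + 12.58×75.12 = 2169.3601 + 945.0096 = 3114.3697

Step 2: Recompute the slope with b₁ = (nΣxy − ΣxΣy) / (nΣx² − (Σx)²)
Numerator   = 9×3114.3697 − 59.38×431.22 = 28029.3273 − 25605.8436 = 2423.4837
Denominator = 9×460.1136 − 59.38² = 4141.0224 − 3525.9844 = 615.0380
b₁(new) = 2423.4837 / 615.0380 = 3.9404

(Same formula on the original sums: (8×2169.3601 − 46.80×356.10) / (8×301.8572 − 46.80²) = 689.4008 / 224.6176 = 3.0692, matching the given fit.)

Step 3: Change in slope
Δβ₁ = 3.9404 − 3.0692 = +0.8712
Relative change = +0.8712 / 3.0692 × 100% = +28.4%
→ the slope increases when the point is added.

A high-leverage point only changes the slope if it is off the original line; here y = 75.12 is above the original trend, so the slope increases.
In practice: examine leverage (hᵢ) and Cook's distance rather than deleting it automatically; check such a point for data-entry or measurement error.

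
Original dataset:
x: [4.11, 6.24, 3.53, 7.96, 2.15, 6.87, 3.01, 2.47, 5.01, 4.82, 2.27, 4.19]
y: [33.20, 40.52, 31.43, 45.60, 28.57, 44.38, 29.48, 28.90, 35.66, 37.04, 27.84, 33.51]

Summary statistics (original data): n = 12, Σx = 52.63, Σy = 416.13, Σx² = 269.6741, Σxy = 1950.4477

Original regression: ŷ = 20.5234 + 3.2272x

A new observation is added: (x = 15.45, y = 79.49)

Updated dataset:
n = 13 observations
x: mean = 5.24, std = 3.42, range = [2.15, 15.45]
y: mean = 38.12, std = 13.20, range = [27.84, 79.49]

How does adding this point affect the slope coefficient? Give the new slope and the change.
The slope changes from 3.2272 to 3.8397 (change of +0.6125, or +19.0%).

The new point has HIGH LEVERAGE: x = 15.45 is far from the original mean x̄ = 52.63/12 ≈ 4.39 (original range [2.15, 7.96]).

Step 1: Update the sums with the new point (n goes from 12 to 13)
Σx  = 52.63 + 15.45 = 68.08
Σy  = 416.13 + 79.49 = 495.62
Σx² = 269.6741 + 15.45² = 269.6741 + 238.7025 = 508.3766
Σxy = 1950.4477 + 15.45×79.49 = 1950.4477 + 1228.1205 = 3178.5682

Step 2: Recompute the slope with b₁ = (nΣxy − ΣxΣy) / (nΣx² − (Σx)²)
Numerator   = 13×3178.5682 − 68.08×495.62 = 41321.3866 − 33741.8096 = 7579.5770
Denominator = 13×508.3766 − 68.08² = 6608.8958 − 4634.8864 = 1974.0094
b₁(new) = 7579.5770 / 1974.0094 = 3.8397

(Same formula on the original sums: (12×1950.4477 − 52.63×416.13) / (12×269.6741 − 52.63²) = 1504.4505 / 466.1723 = 3.2272, matching the given fit.)

Step 3: Change in slope
Δβ₁ = 3.8397 − 3.2272 = +0.6125
Relative change = +0.6125 / 3.2272 × 100% = +19.0%
→ the slope increases when the point is added.

A high-leverage point only changes the slope if it is off the original line; here y = 79.49 is above the original trend, so the slope increases.
In practice: examine leverage (hᵢ) and Cook's distance rather than deleting it automatically.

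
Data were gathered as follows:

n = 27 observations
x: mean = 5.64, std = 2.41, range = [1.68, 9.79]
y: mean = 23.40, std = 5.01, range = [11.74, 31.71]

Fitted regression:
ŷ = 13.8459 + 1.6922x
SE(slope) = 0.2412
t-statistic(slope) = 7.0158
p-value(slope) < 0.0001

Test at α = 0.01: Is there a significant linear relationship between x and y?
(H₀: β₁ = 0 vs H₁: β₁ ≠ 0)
Since p-value < 0.0001 < α = 0.01, reject H₀ — the slope is significantly different from 0.

Hypothesis test for the slope coefficient:

H₀: β₁ = 0 (no linear relationship)
H₁: β₁ ≠ 0 (linear relationship exists)

Test statistic: t = β̂₁ / SE(β̂₁) = 1.6922 / 0.2412 = 7.0158

With df = 25, the two-sided p-value for |t| = 7.0158 is <0.0001.

Decision rule: reject H₀ if p-value < α.
p-value < 0.0001 < α = 0.01 → reject H₀.

At α = 0.01 the data do provide convincing evidence of a nonzero slope.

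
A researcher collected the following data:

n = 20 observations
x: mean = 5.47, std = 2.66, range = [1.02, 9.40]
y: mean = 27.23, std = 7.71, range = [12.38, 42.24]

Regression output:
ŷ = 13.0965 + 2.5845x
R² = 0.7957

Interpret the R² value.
About 79.57% of the variability in y is accounted for by the regression on x (R² = 0.7957) — a strong linear fit.

R² (coefficient of determination) measures the proportion of variance in y explained by the regression model.

Here R² = 0.7957:
- Explained: 79.57% of the variation in y
- Unexplained (residual): 100% − 79.57% = 20.43%
- Rule of thumb (below 0.3 weak; 0.3 to below 0.7 moderate; 0.7 and above strong) → strong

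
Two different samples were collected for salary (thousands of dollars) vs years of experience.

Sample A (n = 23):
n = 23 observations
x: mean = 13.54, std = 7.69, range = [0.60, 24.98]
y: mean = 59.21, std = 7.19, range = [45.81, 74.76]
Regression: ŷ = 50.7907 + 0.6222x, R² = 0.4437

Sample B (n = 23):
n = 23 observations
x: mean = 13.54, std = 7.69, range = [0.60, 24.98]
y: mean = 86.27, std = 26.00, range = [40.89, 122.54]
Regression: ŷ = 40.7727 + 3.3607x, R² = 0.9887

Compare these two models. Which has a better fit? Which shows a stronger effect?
Model B has the better fit (R² = 0.9887 vs 0.4437). Model B shows the stronger effect (|β₁| = 3.3607 vs 0.6222).

Model Comparison:

Goodness of fit (R²):
- Model A: R² = 0.4437 → 44.37% of variance in salary explained
- Model B: R² = 0.9887 → 98.87% of variance in salary explained
- 0.9887 > 0.4437 → Model B has the better fit

Effect size (slope magnitude):
- Model A: β₁ = 0.6222 → predicted salary rises 0.6222 thousand dollars per additional year of experience
- Model B: β₁ = 3.3607 → predicted salary rises 3.3607 thousand dollars per additional year of experience
- |0.6222| < |3.3607| → Model B shows the stronger marginal effect

Note: A better fit (higher R²) doesn't necessarily mean a more important relationship.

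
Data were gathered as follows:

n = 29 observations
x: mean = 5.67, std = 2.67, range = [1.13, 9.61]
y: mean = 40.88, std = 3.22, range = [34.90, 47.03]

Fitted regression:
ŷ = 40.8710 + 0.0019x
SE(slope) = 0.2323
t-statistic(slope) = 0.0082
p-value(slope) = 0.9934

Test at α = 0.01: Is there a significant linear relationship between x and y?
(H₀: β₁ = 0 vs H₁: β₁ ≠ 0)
Since p-value = 0.9934 ≥ α = 0.01, fail to reject H₀ — the slope is not significantly different from 0.

Hypothesis test for the slope coefficient:

H₀: β₁ = 0 (no linear relationship)
H₁: β₁ ≠ 0 (linear relationship exists)

Test statistic: t = β̂₁ / SE(β̂₁) = 0.0019 / 0.2323 = 0.0082

With df = 27, the two-sided p-value for |t| = 0.0082 is 0.9934.

Decision rule: reject H₀ if p-value < α.
p-value = 0.9934 ≥ α = 0.01 → fail to reject H₀.

At α = 0.01 the data do not provide convincing evidence of a nonzero slope.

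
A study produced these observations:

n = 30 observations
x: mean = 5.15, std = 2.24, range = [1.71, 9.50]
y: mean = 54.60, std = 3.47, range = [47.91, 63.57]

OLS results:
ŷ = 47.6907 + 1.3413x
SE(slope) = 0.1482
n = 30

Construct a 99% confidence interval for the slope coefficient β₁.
The 99% CI for β₁ is (0.9318, 1.7508)

Confidence interval for the slope:

The 99% CI for β₁ is: β̂₁ ± t*(α/2, n-2) × SE(β̂₁)

Step 1: Find critical t-value
- Confidence level = 0.99
- Degrees of freedom = n - 2 = 30 - 2 = 28
- t*(α/2, 28) = 2.7633

Step 2: Calculate margin of error
Margin = 2.7633 × 0.1482 = 0.4095

Step 3: Construct interval
CI = 1.3413 ± 0.4095
CI = (0.9318, 1.7508)

Interpretation: We are 99% confident that the true slope β₁ lies between 0.9318 and 1.7508.
Both endpoints are positive, so the data support a genuinely positive slope at this confidence level.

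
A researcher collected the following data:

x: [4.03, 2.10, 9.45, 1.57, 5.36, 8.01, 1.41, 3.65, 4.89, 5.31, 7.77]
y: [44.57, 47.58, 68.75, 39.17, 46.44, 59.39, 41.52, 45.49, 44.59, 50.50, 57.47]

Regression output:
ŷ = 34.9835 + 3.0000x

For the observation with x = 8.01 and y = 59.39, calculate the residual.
Residual = 0.3765

The residual is the difference between the actual value and the predicted value:

Residual = y - ŷ

Step 1: Calculate predicted value
ŷ = 34.9835 + 3.0000 × 8.01
ŷ = 59.0135

Step 2: Calculate residual
Residual = 59.39 - 59.0135
Residual = 0.3765

The residual is positive, so the observed y = 59.39 sits above the regression line (the line underestimates it by 0.3765).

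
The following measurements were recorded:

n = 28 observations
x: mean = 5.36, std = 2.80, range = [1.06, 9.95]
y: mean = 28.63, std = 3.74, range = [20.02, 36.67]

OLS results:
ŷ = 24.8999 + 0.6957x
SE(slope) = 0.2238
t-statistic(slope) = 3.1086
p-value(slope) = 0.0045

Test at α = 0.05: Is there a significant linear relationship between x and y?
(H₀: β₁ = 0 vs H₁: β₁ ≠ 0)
Reject H₀: p-value = 0.0045 < α = 0.05. The linear relationship is significant at the 5% level.

Hypothesis test for the slope coefficient:

H₀: β₁ = 0 (no linear relationship)
H₁: β₁ ≠ 0 (linear relationship exists)

Test statistic: t = β̂₁ / SE(β̂₁) = 0.6957 / 0.2238 = 3.1086

With df = 26, the two-sided p-value for |t| = 3.1086 is 0.0045.

Decision rule: reject H₀ if p-value < α.
p-value = 0.0045 < α = 0.05 → reject H₀.

There is sufficient evidence at the 5% significance level to conclude that a linear relationship exists between x and y.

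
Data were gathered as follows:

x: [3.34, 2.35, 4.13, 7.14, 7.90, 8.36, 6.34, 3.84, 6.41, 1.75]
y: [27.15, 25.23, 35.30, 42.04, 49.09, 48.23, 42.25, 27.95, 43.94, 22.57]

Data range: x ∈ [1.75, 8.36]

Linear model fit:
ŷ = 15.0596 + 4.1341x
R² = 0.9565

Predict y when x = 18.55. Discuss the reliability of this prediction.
The equation gives ŷ = 91.7472; however x = 18.55 is 10.19 units above the observed range, so this extrapolated value should not be trusted.

Prediction calculation:
ŷ = 15.0596 + 4.1341 × 18.55
ŷ = 91.7472

Reliability:
- Data range: x ∈ [1.75, 8.36]
- Prediction point: x = 18.55 is 10.19 units above the observed range → this is EXTRAPOLATION, not interpolation

Why that matters here:
- Real relationships often flatten, saturate, or turn nonlinear at extremes
- There are no observations near this x to validate the fitted line there
- R² describes fit only over the sampled x values; it says nothing about behaviour beyond them

Report the number if required, but flag clearly that it is an extrapolation.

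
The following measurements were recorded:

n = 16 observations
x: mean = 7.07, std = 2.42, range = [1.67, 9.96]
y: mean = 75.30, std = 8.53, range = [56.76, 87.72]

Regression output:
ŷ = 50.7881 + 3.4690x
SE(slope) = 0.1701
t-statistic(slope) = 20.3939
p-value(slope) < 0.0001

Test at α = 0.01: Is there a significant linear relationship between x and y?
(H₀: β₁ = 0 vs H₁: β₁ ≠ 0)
p-value < 0.0001 < α = 0.01, so we reject H₀. The relationship is significant.

Hypothesis test for the slope coefficient:

H₀: β₁ = 0 (no linear relationship)
H₁: β₁ ≠ 0 (linear relationship exists)

Test statistic: t = β̂₁ / SE(β̂₁) = 3.4690 / 0.1701 = 20.3939

The p-value (<0.0001) is the probability, under H₀, of a t-statistic at least as extreme as |t| = 20.3939 (two-sided, df = n − 2 = 14).

Decision rule: reject H₀ if p-value < α.
p-value < 0.0001 < α = 0.01 → reject H₀.

There is sufficient evidence at the 1% significance level to conclude that a linear relationship exists between x and y.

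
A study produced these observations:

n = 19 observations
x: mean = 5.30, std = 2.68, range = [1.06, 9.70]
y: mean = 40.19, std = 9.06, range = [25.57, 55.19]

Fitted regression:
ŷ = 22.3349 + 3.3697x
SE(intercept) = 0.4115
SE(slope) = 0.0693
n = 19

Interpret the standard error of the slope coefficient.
SE(β̂₁) = 0.0693 is the estimated standard deviation of the slope estimate across repeated samples; relative to β̂₁ = 3.3697 that is 2.1%, a precise estimate.

SE(β̂₁) = s / √Sxx, where s is the residual standard deviation and Sxx = Σ(x − x̄)². It is the yardstick for how far β̂₁ = 3.3697 could plausibly be from the true slope.

Relative precision:
- SE / |β̂₁| = 0.0693 / 3.3697 = 2.1%
- Rule of thumb (under 20%: precise; 20% to under 50%: moderately precise; 50% or more: imprecise) → precise

Rough 95% range (±2 SE): 3.3697 ± 0.1386 → (3.2311, 3.5083).

What drives SE(β̂₁): wider spread of x values → smaller SE; more residual scatter → larger SE.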